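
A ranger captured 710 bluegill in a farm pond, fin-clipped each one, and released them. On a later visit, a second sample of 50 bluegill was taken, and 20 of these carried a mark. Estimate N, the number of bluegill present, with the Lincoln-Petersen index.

N = 1775

N = (710 × 50) / 20 = 35500 / 20 = 1775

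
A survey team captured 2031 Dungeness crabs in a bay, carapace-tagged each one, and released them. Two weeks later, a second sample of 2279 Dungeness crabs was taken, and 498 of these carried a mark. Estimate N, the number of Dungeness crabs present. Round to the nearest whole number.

N = (2031 × 2279) / 498 = 4628649 / 498 ≈ 9294.48 → 9294

N ≈ 9294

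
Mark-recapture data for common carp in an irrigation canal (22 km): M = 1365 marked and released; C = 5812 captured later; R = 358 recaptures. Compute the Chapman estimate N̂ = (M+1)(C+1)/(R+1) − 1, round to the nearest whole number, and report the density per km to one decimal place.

density ≈ 1005.4 common carp per km

N̂ = 1366·5813/359 − 1 = 7940558/359 − 1 ≈ 22117.5 → 22118
Density = N̂ / area = 22118 / 22 ≈ 1005.36 → 1005.4 per km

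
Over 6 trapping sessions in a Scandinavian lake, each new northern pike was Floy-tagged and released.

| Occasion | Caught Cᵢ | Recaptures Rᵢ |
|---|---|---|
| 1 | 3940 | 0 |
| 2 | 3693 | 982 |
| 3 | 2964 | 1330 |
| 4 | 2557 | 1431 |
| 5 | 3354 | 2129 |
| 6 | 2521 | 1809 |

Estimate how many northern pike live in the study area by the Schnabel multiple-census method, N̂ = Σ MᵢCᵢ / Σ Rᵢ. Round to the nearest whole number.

N ≈ 14,819

Marked at large before each occasion: Mᵢ = Σⱼ<ᵢ (Cⱼ − Rⱼ) → M1=0, M2=3940, M3=6651, M4=8285, M5=9411, M6=10636
Σ MᵢCᵢ = 0·3940 + 3940·3693 + 6651·2964 + 8285·2557 + 9411·3354 + 10636·2521 = 0 + 14550420 + 19713564 + 21184745 + 31564494 + 26813356 = 113826579
Σ Rᵢ = 0 + 982 + 1330 + 1431 + 2129 + 1809 = 7681
N̂ = 113826579 / 7681 ≈ 14819.2 → 14819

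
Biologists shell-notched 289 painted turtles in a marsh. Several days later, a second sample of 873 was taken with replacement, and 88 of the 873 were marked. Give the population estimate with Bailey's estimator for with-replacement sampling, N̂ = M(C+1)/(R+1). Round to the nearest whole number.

N ≈ 2838

N̂ = 289·(873+1)/(88+1) = 289·874/89 = 252586/89 ≈ 2838.0 → 2838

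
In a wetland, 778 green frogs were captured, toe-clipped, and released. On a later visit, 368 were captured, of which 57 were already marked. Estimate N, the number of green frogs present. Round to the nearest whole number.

N = (778 × 368) / 57 = 286304 / 57 ≈ 5022.9 → 5023

N ≈ 5023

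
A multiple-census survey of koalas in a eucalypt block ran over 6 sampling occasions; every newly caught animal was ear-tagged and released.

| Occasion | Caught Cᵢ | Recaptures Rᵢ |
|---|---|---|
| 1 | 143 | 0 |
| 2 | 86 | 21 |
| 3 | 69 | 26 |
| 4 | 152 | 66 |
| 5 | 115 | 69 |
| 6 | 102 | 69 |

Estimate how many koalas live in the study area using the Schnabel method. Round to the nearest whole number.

N ≈ 568

Marked at large before each occasion: Mᵢ = Σⱼ<ᵢ (Cⱼ − Rⱼ) → M1=0, M2=143, M3=208, M4=251, M5=337, M6=383
Σ MᵢCᵢ = 0·143 + 143·86 + 208·69 + 251·152 + 337·115 + 383·102 = 0 + 12298 + 14352 + 38152 + 38755 + 39066 = 142623
Σ Rᵢ = 0 + 21 + 26 + 66 + 69 + 69 = 251
N̂ = 142623 / 251 ≈ 568.2 → 568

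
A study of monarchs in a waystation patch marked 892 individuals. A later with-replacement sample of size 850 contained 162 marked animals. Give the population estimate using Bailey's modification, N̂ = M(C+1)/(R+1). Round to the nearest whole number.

N ≈ 4657

N̂ = 892·(850+1)/(162+1) = 892·851/163 = 759092/163 ≈ 4657.0 → 4657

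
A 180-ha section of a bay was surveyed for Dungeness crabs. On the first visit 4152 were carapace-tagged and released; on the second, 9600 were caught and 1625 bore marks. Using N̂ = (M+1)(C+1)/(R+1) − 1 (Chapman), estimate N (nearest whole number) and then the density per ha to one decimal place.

N̂ = 4153·9601/1626 − 1 = 39872953/1626 − 1 ≈ 24521.1 → 24521
Density = N̂ / area = 24521 / 180 ≈ 136.23 → 136.2 per ha

density ≈ 136.2 Dungeness crabs per ha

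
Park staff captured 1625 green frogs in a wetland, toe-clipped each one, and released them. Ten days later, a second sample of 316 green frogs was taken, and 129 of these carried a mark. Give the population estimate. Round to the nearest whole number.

N ≈ 3981

Lincoln-Petersen assumes M/N = R/C, so N = M·C / R.
N = (1625 × 316) / 129 = 513500 / 129 ≈ 3980.6 → 3981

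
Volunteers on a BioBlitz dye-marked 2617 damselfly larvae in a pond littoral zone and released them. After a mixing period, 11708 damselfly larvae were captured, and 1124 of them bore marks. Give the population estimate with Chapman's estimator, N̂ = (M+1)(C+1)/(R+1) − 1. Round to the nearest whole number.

N̂ = (2617+1)(11708+1)/(1124+1) − 1 = 2618·11709/1125 − 1
= 30654162/1125 − 1 ≈ 27248.1 − 1 ≈ 27247.1 → 27247

N ≈ 27,247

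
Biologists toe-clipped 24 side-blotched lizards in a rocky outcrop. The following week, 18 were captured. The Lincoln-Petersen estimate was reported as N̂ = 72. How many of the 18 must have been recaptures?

R = 6

From N = M·C/R: R = M·C / N = 24·18 / 72 = 432 / 72 = 6.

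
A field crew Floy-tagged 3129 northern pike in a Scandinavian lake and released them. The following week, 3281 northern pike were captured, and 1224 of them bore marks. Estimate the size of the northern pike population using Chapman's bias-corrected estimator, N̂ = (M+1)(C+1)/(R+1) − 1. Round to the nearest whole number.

N̂ = (3129+1)(3281+1)/(1224+1) − 1 = 3130·3282/1225 − 1
= 10272660/1225 − 1 ≈ 8385.8 − 1 ≈ 8384.8 → 8385

N ≈ 8385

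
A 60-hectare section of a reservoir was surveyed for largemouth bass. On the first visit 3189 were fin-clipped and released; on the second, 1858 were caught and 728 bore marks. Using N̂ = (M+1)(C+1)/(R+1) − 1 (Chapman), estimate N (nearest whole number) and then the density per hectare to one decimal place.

N̂ = 3190·1859/729 − 1 = 5930210/729 − 1 ≈ 8133.7 → 8134
Density = N̂ / area = 8134 / 60 ≈ 135.57 → 135.6 per hectare

density ≈ 135.6 largemouth bass per hectare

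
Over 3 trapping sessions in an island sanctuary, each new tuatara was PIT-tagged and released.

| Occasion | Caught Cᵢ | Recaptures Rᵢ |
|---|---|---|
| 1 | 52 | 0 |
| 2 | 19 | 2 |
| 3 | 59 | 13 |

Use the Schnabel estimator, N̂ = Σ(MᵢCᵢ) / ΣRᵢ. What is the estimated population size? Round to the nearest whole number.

N ≈ 337

Marked at large before each occasion: Mᵢ = Σⱼ<ᵢ (Cⱼ − Rⱼ) → M1=0, M2=52, M3=69
Σ MᵢCᵢ = 0·52 + 52·19 + 69·59 = 0 + 988 + 4071 = 5059
Σ Rᵢ = 0 + 2 + 13 = 15
N̂ = 5059 / 15 ≈ 337.3 → 337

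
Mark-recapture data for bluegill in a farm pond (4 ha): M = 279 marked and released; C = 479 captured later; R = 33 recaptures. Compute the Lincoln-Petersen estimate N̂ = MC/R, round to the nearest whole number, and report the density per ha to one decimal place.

N̂ = 279·479/33 = 133641/33 ≈ 4049.7 → 4050
Density = N̂ / area = 4050 / 4 ≈ 1012.50 → 1012.5 per ha

density ≈ 1012.5 bluegill per ha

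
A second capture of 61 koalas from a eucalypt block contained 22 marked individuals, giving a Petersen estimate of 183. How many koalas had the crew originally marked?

M = 66

From N = M·C/R: M = N·R / C = 183·22 / 61 = 4026 / 61 = 66.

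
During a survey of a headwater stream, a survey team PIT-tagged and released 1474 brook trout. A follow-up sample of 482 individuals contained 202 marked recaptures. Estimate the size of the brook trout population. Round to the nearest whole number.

N ≈ 3517

If marked individuals mix randomly, R/C ≈ M/N, giving N ≈ M·C/R.
N = (1474 × 482) / 202 = 710468 / 202 ≈ 3517.2 → 3517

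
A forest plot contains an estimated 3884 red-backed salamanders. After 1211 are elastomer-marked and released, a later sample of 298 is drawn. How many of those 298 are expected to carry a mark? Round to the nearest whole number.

expected recaptures ≈ 93

The marked fraction of the population is 1211/3884, so in a sample of 298 expect C·(M/N) marked.
E[R] = 1211 × 298 / 3884 = 360878 / 3884 ≈ 92.9 → 93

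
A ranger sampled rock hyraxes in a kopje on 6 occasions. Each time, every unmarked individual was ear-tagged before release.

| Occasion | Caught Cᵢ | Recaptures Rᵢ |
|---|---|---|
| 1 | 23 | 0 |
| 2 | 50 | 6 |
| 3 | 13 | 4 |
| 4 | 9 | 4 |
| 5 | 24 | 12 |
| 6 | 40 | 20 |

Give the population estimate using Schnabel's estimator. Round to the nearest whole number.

N ≈ 182

Marked at large before each occasion: Mᵢ = Σⱼ<ᵢ (Cⱼ − Rⱼ) → M1=0, M2=23, M3=67, M4=76, M5=81, M6=93
Σ MᵢCᵢ = 0·23 + 23·50 + 67·13 + 76·9 + 81·24 + 93·40 = 0 + 1150 + 871 + 684 + 1944 + 3720 = 8369
Σ Rᵢ = 0 + 6 + 4 + 4 + 12 + 20 = 46
N̂ = 8369 / 46 ≈ 181.9 → 182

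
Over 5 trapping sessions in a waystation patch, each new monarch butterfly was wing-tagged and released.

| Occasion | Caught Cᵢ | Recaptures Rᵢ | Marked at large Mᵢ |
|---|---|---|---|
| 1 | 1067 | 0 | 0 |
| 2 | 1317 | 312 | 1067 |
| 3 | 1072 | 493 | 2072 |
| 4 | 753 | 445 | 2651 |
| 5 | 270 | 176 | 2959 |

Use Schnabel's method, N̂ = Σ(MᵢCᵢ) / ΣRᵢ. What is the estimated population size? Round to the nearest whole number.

Σ MᵢCᵢ = 0·1067 + 1067·1317 + 2072·1072 + 2651·753 + 2959·270 = 0 + 1405239 + 2221184 + 1996203 + 798930 = 6421556
Σ Rᵢ = 0 + 312 + 493 + 445 + 176 = 1426
N̂ = 6421556 / 1426 ≈ 4503.2 → 4503

N ≈ 4503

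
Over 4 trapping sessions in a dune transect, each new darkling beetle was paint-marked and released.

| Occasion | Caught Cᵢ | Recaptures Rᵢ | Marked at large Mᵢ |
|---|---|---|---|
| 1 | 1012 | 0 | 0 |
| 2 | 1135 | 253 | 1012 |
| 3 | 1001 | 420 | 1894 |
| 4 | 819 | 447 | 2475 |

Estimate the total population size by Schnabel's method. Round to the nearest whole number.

N ≈ 4528

Σ MᵢCᵢ = 0·1012 + 1012·1135 + 1894·1001 + 2475·819 = 0 + 1148620 + 1895894 + 2027025 = 5071539
Σ Rᵢ = 0 + 253 + 420 + 447 = 1120
N̂ = 5071539 / 1120 ≈ 4528.2 → 4528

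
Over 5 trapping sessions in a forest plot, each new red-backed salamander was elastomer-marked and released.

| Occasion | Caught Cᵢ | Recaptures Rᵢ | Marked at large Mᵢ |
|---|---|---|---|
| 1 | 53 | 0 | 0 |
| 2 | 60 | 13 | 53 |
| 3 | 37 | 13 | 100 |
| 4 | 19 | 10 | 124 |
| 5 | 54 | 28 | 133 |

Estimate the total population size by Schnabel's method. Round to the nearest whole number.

Σ MᵢCᵢ = 0·53 + 53·60 + 100·37 + 124·19 + 133·54 = 0 + 3180 + 3700 + 2356 + 7182 = 16418
Σ Rᵢ = 0 + 13 + 13 + 10 + 28 = 64
N̂ = 16418 / 64 ≈ 256.5 → 257

N ≈ 257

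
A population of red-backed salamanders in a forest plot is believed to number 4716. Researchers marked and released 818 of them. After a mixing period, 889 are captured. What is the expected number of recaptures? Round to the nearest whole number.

The marked fraction of the population is 818/4716, so in a sample of 889 expect C·(M/N) marked.
E[R] = 818 × 889 / 4716 = 727202 / 4716 ≈ 154.2 → 154

expected recaptures ≈ 154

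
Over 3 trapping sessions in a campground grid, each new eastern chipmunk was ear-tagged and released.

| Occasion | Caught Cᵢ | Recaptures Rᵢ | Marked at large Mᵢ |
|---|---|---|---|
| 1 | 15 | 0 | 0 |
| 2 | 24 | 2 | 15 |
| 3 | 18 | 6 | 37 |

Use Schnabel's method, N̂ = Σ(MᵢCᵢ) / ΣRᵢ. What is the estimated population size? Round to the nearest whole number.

Σ MᵢCᵢ = 0·15 + 15·24 + 37·18 = 0 + 360 + 666 = 1026
Σ Rᵢ = 0 + 2 + 6 = 8
N̂ = 1026 / 8 ≈ 128.2 → 128

N ≈ 128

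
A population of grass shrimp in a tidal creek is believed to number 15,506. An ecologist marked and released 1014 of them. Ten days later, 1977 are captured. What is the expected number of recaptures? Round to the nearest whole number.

The marked fraction of the population is 1014/15506, so in a sample of 1977 expect C·(M/N) marked.
E[R] = 1014 × 1977 / 15506 = 2004678 / 15506 ≈ 129.3 → 129

expected recaptures ≈ 129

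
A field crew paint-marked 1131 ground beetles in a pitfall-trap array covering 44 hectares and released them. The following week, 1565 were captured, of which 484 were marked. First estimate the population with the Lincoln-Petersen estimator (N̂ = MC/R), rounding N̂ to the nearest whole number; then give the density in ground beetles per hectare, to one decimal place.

density ≈ 83.1 ground beetles per hectare

N̂ = 1131·1565/484 = 1770015/484 ≈ 3657.1 → 3657
Density = N̂ / area = 3657 / 44 ≈ 83.11 → 83.1 per hectare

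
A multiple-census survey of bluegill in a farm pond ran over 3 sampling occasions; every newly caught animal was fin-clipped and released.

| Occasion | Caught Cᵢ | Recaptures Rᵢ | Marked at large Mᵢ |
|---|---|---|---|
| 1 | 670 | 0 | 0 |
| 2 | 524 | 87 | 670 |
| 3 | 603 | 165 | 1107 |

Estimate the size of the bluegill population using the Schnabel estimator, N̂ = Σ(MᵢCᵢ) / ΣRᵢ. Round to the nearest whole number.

N ≈ 4042

Σ MᵢCᵢ = 0·670 + 670·524 + 1107·603 = 0 + 351080 + 667521 = 1018601
Σ Rᵢ = 0 + 87 + 165 = 252
N̂ = 1018601 / 252 ≈ 4042.1 → 4042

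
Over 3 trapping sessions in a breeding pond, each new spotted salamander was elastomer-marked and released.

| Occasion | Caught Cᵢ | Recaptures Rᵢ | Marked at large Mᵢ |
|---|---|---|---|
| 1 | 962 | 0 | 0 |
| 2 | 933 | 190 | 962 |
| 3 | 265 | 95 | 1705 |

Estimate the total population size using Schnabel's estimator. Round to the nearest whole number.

N ≈ 4735

Σ MᵢCᵢ = 0·962 + 962·933 + 1705·265 = 0 + 897546 + 451825 = 1349371
Σ Rᵢ = 0 + 190 + 95 = 285
N̂ = 1349371 / 285 ≈ 4734.6 → 4735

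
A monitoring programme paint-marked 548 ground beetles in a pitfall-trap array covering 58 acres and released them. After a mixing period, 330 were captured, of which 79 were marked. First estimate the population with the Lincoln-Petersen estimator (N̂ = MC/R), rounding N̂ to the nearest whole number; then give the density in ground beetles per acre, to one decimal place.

N̂ = 548·330/79 = 180840/79 ≈ 2289.1 → 2289
Density = N̂ / area = 2289 / 58 ≈ 39.47 → 39.5 per acre

density ≈ 39.5 ground beetles per acre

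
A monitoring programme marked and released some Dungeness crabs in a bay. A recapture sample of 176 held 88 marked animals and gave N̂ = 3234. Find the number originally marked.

M = 1617

From N = M·C/R: M = N·R / C = 3234·88 / 176 = 284592 / 176 = 1617.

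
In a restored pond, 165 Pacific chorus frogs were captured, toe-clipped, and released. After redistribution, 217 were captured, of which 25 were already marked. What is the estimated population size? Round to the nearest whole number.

N ≈ 1432

Lincoln-Petersen assumes M/N = R/C, so N = M·C / R.
N = (165 × 217) / 25 = 35805 / 25 ≈ 1432.2 → 1432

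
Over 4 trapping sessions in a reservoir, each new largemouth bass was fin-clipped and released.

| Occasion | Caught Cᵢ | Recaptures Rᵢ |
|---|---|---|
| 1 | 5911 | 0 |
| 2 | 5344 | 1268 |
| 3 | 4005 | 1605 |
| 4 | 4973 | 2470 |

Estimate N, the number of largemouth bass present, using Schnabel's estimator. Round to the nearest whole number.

Marked at large before each occasion: Mᵢ = Σⱼ<ᵢ (Cⱼ − Rⱼ) → M1=0, M2=5911, M3=9987, M4=12387
Σ MᵢCᵢ = 0·5911 + 5911·5344 + 9987·4005 + 12387·4973 = 0 + 31588384 + 39997935 + 61600551 = 133186870
Σ Rᵢ = 0 + 1268 + 1605 + 2470 = 5343
N̂ = 133186870 / 5343 ≈ 24927.4 → 24927

N ≈ 24,927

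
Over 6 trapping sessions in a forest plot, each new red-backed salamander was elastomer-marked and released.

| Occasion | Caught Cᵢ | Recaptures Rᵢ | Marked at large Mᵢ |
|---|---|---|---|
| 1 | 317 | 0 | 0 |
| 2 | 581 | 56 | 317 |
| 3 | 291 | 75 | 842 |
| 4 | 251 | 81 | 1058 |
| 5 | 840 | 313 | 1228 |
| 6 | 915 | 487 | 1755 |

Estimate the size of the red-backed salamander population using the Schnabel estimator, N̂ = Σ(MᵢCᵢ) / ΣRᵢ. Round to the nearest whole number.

N ≈ 3293

Σ MᵢCᵢ = 0·317 + 317·581 + 842·291 + 1058·251 + 1228·840 + 1755·915 = 0 + 184177 + 245022 + 265558 + 1031520 + 1605825 = 3332102
Σ Rᵢ = 0 + 56 + 75 + 81 + 313 + 487 = 1012
N̂ = 3332102 / 1012 ≈ 3292.6 → 3293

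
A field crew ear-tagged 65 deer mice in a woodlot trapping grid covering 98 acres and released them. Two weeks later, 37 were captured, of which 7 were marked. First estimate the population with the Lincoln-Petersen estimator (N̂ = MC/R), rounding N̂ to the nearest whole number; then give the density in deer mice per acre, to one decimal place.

density ≈ 3.5 deer mice per acre

N̂ = 65·37/7 = 2405/7 ≈ 343.6 → 344
Density = N̂ / area = 344 / 98 ≈ 3.51 → 3.5 per acre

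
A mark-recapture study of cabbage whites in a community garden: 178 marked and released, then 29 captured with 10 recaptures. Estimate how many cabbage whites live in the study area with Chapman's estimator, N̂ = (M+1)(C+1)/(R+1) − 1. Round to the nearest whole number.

N ≈ 487

N̂ = (178+1)(29+1)/(10+1) − 1 = 179·30/11 − 1
= 5370/11 − 1 ≈ 488.2 − 1 ≈ 487.2 → 487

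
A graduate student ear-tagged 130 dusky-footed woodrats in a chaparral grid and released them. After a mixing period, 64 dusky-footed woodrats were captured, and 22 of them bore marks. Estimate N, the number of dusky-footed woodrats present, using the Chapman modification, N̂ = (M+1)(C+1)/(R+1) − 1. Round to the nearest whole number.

N ≈ 369

N̂ = (130+1)(64+1)/(22+1) − 1 = 131·65/23 − 1
= 8515/23 − 1 ≈ 370.2 − 1 ≈ 369.2 → 369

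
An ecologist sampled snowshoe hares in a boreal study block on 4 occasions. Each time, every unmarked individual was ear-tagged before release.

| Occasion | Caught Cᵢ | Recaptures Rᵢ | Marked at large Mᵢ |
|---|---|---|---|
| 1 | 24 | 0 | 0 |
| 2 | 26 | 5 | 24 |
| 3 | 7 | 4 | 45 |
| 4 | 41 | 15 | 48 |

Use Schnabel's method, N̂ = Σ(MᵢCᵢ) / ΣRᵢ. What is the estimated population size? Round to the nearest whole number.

N ≈ 121

Σ MᵢCᵢ = 0·24 + 24·26 + 45·7 + 48·41 = 0 + 624 + 315 + 1968 = 2907
Σ Rᵢ = 0 + 5 + 4 + 15 = 24
N̂ = 2907 / 24 ≈ 121.1 → 121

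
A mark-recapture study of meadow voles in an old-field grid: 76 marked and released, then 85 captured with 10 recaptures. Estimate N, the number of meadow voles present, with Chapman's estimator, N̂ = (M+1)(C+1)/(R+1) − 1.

N = 601

N̂ = (76+1)(85+1)/(10+1) − 1 = 77·86/11 − 1
= 6622/11 − 1 = 602 − 1 = 601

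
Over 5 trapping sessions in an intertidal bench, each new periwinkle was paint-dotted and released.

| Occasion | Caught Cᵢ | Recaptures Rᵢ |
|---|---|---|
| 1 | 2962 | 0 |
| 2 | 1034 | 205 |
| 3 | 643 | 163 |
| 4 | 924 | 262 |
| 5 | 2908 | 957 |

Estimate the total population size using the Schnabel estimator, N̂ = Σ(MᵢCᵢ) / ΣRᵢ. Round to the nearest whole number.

N ≈ 14,992

Marked at large before each occasion: Mᵢ = Σⱼ<ᵢ (Cⱼ − Rⱼ) → M1=0, M2=2962, M3=3791, M4=4271, M5=4933
Σ MᵢCᵢ = 0·2962 + 2962·1034 + 3791·643 + 4271·924 + 4933·2908 = 0 + 3062708 + 2437613 + 3946404 + 14345164 = 23791889
Σ Rᵢ = 0 + 205 + 163 + 262 + 957 = 1587
N̂ = 23791889 / 1587 ≈ 14991.7 → 14992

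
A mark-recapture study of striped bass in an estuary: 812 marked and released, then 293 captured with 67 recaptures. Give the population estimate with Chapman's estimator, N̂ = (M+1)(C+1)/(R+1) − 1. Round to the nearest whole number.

N ≈ 3514

N̂ = (812+1)(293+1)/(67+1) − 1 = 813·294/68 − 1
= 239022/68 − 1 ≈ 3515.0 − 1 ≈ 3514.0 → 3514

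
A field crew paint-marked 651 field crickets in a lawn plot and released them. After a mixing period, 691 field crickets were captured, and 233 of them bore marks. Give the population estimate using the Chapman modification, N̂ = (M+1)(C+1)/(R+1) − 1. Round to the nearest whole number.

N ≈ 1927

N̂ = (651+1)(691+1)/(233+1) − 1 = 652·692/234 − 1
= 451184/234 − 1 ≈ 1928.1 − 1 ≈ 1927.1 → 1927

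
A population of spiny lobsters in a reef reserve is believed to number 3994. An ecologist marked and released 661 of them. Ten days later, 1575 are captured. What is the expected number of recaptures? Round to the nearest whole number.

expected recaptures ≈ 261

The marked fraction of the population is 661/3994, so in a sample of 1575 expect C·(M/N) marked.
E[R] = 661 × 1575 / 3994 = 1041075 / 3994 ≈ 260.7 → 261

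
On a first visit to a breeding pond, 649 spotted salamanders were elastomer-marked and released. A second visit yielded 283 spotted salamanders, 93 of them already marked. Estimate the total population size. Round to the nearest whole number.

Lincoln-Petersen assumes M/N = R/C, so N = M·C / R.
N = (649 × 283) / 93 = 183667 / 93 ≈ 1974.9 → 1975

N ≈ 1975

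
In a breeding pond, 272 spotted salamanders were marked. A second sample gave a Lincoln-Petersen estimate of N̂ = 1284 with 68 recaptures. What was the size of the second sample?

From N = M·C/R: C = N·R / M = 1284·68 / 272 = 87312 / 272 = 321.

C = 321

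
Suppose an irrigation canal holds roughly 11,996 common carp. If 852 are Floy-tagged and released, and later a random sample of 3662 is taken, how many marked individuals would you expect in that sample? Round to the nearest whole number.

expected recaptures ≈ 260

The marked fraction of the population is 852/11996, so in a sample of 3662 expect C·(M/N) marked.
E[R] = 852 × 3662 / 11996 = 3120024 / 11996 ≈ 260.1 → 260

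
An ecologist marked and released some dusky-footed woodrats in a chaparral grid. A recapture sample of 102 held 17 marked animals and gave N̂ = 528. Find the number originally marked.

From N = M·C/R: M = N·R / C = 528·17 / 102 = 8976 / 102 = 88.

M = 88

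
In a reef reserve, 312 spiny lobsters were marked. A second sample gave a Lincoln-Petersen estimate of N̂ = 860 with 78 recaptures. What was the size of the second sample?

C = 215

From N = M·C/R: C = N·R / M = 860·78 / 312 = 67080 / 312 = 215.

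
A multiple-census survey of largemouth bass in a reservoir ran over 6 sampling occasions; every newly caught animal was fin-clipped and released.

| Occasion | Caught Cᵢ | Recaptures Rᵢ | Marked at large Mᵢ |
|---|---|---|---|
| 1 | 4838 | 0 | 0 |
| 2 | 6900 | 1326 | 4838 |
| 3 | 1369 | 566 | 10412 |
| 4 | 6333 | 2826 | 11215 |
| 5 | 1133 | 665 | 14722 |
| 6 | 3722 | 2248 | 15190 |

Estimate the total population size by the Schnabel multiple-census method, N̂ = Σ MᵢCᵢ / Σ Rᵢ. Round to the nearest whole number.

Σ MᵢCᵢ = 0·4838 + 4838·6900 + 10412·1369 + 11215·6333 + 14722·1133 + 15190·3722 = 0 + 33382200 + 14254028 + 71024595 + 16680026 + 56537180 = 191878029
Σ Rᵢ = 0 + 1326 + 566 + 2826 + 665 + 2248 = 7631
N̂ = 191878029 / 7631 ≈ 25144.5 → 25145

N ≈ 25,145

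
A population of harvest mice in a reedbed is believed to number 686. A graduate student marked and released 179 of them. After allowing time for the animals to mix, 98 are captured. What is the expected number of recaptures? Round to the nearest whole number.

The marked fraction of the population is 179/686, so in a sample of 98 expect C·(M/N) marked.
E[R] = 179 × 98 / 686 = 17542 / 686 ≈ 25.6 → 26

expected recaptures ≈ 26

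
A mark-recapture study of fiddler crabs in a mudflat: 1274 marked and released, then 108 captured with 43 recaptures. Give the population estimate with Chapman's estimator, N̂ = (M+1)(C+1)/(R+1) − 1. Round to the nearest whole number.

N̂ = (1274+1)(108+1)/(43+1) − 1 = 1275·109/44 − 1
= 138975/44 − 1 ≈ 3158.5 − 1 ≈ 3157.5 → 3158

N ≈ 3158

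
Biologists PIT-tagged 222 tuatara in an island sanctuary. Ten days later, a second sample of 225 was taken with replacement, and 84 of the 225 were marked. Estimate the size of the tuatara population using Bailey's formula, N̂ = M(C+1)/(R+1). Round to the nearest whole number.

N̂ = 222·(225+1)/(84+1) = 222·226/85 = 50172/85 ≈ 590.3 → 590

N ≈ 590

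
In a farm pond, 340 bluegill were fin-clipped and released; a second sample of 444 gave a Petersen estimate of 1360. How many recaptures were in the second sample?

From N = M·C/R: R = M·C / N = 340·444 / 1360 = 150960 / 1360 = 111.

R = 111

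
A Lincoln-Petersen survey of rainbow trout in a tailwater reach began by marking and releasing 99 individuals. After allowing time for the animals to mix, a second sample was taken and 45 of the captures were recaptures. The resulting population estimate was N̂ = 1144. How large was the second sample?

C = 520

From N = M·C/R: C = N·R / M = 1144·45 / 99 = 51480 / 99 = 520.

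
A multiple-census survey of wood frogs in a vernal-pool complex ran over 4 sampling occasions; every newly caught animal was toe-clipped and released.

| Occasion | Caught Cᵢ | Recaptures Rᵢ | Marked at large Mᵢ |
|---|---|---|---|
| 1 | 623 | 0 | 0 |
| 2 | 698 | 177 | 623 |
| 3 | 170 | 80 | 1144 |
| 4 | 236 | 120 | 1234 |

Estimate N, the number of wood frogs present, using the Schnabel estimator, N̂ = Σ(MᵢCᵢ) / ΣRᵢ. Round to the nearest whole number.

Σ MᵢCᵢ = 0·623 + 623·698 + 1144·170 + 1234·236 = 0 + 434854 + 194480 + 291224 = 920558
Σ Rᵢ = 0 + 177 + 80 + 120 = 377
N̂ = 920558 / 377 ≈ 2441.8 → 2442

N ≈ 2442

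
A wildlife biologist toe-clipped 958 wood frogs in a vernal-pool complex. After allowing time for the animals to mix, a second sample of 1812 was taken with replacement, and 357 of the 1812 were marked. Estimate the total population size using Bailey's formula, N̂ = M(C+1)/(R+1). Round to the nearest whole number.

N̂ = 958·(1812+1)/(357+1) = 958·1813/358 = 1736854/358 ≈ 4851.5 → 4852

N ≈ 4852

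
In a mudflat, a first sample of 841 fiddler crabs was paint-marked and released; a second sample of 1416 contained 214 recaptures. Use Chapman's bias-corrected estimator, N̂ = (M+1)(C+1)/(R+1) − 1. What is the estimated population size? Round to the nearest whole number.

N̂ = (841+1)(1416+1)/(214+1) − 1 = 842·1417/215 − 1
= 1193114/215 − 1 ≈ 5549.4 − 1 ≈ 5548.4 → 5548

N ≈ 5548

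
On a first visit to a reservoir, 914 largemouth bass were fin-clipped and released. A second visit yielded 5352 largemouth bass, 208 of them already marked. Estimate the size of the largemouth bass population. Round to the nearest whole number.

The marked fraction in the recapture sample should equal the marked fraction in the population: 208/5352 = 914/N.
N = (914 × 5352) / 208 = 4891728 / 208 ≈ 23517.9 → 23518

N ≈ 23,518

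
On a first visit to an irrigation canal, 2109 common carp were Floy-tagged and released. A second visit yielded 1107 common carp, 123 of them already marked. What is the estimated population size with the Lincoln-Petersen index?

N = 18,981

The marked fraction in the recapture sample should equal the marked fraction in the population: 123/1107 = 2109/N.
N = (2109 × 1107) / 123 = 2334663 / 123 = 18981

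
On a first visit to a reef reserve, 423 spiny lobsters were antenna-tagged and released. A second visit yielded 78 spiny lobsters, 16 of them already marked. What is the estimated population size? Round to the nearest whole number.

N ≈ 2062

N = (423 × 78) / 16 = 32994 / 16 ≈ 2062.1 → 2062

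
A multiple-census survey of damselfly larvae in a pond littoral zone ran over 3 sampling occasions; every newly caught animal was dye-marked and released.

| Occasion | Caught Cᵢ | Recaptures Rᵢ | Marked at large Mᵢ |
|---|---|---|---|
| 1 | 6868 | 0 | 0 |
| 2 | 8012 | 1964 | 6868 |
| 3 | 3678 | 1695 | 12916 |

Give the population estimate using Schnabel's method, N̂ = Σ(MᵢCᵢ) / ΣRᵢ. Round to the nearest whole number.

Σ MᵢCᵢ = 0·6868 + 6868·8012 + 12916·3678 = 0 + 55026416 + 47505048 = 102531464
Σ Rᵢ = 0 + 1964 + 1695 = 3659
N̂ = 102531464 / 3659 ≈ 28021.7 → 28022

N ≈ 28,022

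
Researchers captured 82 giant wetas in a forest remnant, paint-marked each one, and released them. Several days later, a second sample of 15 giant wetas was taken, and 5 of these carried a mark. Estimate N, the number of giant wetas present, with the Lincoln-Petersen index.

The marked fraction in the recapture sample should equal the marked fraction in the population: 5/15 = 82/N.
N = (82 × 15) / 5 = 1230 / 5 = 246

N = 246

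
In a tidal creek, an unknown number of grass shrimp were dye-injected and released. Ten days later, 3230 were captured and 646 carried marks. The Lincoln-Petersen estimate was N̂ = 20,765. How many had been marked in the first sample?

M = 4153

From N = M·C/R: M = N·R / C = 20765·646 / 3230 = 13414190 / 3230 = 4153.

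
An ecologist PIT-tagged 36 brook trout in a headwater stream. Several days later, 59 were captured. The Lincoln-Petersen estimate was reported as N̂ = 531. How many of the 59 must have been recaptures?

From N = M·C/R: R = M·C / N = 36·59 / 531 = 2124 / 531 = 4.

R = 4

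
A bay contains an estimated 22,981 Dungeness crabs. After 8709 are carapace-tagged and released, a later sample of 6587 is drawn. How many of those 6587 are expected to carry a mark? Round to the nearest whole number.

expected recaptures ≈ 2496

The marked fraction of the population is 8709/22981, so in a sample of 6587 expect C·(M/N) marked.
E[R] = 8709 × 6587 / 22981 = 57366183 / 22981 ≈ 2496.2 → 2496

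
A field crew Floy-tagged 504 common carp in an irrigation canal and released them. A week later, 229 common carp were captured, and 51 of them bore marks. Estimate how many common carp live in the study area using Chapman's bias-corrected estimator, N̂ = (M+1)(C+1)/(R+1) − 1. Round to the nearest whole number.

N̂ = (504+1)(229+1)/(51+1) − 1 = 505·230/52 − 1
= 116150/52 − 1 ≈ 2233.7 − 1 ≈ 2232.7 → 2233

N ≈ 2233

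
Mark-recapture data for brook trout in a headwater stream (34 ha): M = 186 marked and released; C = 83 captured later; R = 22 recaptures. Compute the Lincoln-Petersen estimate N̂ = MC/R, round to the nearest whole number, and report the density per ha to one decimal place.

density ≈ 20.6 brook trout per ha

N̂ = 186·83/22 = 15438/22 ≈ 701.7 → 702
Density = N̂ / area = 702 / 34 ≈ 20.647 → 20.6 per ha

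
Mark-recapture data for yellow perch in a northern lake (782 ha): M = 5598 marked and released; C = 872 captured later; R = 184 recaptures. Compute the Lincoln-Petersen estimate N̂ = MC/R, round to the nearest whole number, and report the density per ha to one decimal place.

N̂ = 5598·872/184 = 4881456/184 ≈ 26529.7 → 26530
Density = N̂ / area = 26530 / 782 ≈ 33.93 → 33.9 per ha

density ≈ 33.9 yellow perch per ha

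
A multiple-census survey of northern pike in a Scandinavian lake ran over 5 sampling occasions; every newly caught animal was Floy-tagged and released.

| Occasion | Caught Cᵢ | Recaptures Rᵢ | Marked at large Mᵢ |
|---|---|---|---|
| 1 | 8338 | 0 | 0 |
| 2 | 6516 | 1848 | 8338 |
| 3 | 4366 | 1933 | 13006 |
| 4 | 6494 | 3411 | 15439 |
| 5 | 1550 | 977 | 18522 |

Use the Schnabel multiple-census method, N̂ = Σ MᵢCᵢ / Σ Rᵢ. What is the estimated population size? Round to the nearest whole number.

N ≈ 29,390

Σ MᵢCᵢ = 0·8338 + 8338·6516 + 13006·4366 + 15439·6494 + 18522·1550 = 0 + 54330408 + 56784196 + 100260866 + 28709100 = 240084570
Σ Rᵢ = 0 + 1848 + 1933 + 3411 + 977 = 8169
N̂ = 240084570 / 8169 ≈ 29389.7 → 29390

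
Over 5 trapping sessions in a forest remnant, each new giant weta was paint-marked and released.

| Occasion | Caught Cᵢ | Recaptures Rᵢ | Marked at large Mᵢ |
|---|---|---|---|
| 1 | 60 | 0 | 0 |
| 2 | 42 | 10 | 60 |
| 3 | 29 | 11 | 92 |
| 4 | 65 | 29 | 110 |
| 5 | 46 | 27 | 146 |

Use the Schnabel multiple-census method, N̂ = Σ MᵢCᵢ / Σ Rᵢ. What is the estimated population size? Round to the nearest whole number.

N ≈ 247

Σ MᵢCᵢ = 0·60 + 60·42 + 92·29 + 110·65 + 146·46 = 0 + 2520 + 2668 + 7150 + 6716 = 19054
Σ Rᵢ = 0 + 10 + 11 + 29 + 27 = 77
N̂ = 19054 / 77 ≈ 247.45 → 247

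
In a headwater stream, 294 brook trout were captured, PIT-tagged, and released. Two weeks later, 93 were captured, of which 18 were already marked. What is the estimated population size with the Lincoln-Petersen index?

Lincoln-Petersen assumes M/N = R/C, so N = M·C / R.
N = (294 × 93) / 18 = 27342 / 18 = 1519

N = 1519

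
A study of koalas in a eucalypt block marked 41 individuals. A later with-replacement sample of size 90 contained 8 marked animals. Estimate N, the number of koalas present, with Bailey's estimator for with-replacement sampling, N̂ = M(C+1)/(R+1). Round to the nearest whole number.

N ≈ 415

N̂ = 41·(90+1)/(8+1) = 41·91/9 = 3731/9 ≈ 414.6 → 415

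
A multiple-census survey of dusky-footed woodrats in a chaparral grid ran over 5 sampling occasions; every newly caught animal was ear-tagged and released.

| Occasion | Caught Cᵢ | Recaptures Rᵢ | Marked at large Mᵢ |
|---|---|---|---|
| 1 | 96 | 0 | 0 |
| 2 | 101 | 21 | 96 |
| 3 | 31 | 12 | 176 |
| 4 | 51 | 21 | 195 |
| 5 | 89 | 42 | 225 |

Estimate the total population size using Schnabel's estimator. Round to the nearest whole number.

N ≈ 470

Σ MᵢCᵢ = 0·96 + 96·101 + 176·31 + 195·51 + 225·89 = 0 + 9696 + 5456 + 9945 + 20025 = 45122
Σ Rᵢ = 0 + 21 + 12 + 21 + 42 = 96
N̂ = 45122 / 96 ≈ 470.0 → 470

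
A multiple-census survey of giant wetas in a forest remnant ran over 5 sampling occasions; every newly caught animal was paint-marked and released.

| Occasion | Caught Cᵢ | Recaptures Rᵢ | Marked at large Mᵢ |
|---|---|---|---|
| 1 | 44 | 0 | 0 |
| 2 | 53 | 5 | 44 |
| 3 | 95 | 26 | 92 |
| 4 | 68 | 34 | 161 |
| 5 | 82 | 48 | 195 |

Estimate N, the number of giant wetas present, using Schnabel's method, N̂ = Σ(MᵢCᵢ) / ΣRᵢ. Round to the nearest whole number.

Σ MᵢCᵢ = 0·44 + 44·53 + 92·95 + 161·68 + 195·82 = 0 + 2332 + 8740 + 10948 + 15990 = 38010
Σ Rᵢ = 0 + 5 + 26 + 34 + 48 = 113
N̂ = 38010 / 113 ≈ 336.4 → 336

N ≈ 336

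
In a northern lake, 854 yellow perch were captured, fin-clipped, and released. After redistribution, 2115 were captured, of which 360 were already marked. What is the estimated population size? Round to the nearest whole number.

N = (854 × 2115) / 360 = 1806210 / 360 ≈ 5017.2 → 5017

N ≈ 5017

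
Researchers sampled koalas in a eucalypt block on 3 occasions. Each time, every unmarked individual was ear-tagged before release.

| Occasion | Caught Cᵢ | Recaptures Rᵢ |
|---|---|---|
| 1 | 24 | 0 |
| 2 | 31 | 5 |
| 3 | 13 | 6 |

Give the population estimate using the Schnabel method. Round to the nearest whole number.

N ≈ 127

Marked at large before each occasion: Mᵢ = Σⱼ<ᵢ (Cⱼ − Rⱼ) → M1=0, M2=24, M3=50
Σ MᵢCᵢ = 0·24 + 24·31 + 50·13 = 0 + 744 + 650 = 1394
Σ Rᵢ = 0 + 5 + 6 = 11
N̂ = 1394 / 11 ≈ 126.7 → 127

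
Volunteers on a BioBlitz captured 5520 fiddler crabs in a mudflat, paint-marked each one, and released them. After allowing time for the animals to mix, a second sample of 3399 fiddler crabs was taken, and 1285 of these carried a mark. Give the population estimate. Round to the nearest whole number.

Lincoln-Petersen assumes M/N = R/C, so N = M·C / R.
N = (5520 × 3399) / 1285 = 18762480 / 1285 ≈ 14601.2 → 14601

N ≈ 14,601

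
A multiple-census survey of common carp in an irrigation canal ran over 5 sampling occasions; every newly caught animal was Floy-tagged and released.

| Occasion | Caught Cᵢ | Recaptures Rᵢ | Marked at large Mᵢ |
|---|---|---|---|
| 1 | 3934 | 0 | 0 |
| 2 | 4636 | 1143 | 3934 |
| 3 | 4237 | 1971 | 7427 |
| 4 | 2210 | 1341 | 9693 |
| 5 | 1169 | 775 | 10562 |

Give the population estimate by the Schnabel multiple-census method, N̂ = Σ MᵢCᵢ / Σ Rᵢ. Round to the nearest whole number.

Σ MᵢCᵢ = 0·3934 + 3934·4636 + 7427·4237 + 9693·2210 + 10562·1169 = 0 + 18238024 + 31468199 + 21421530 + 12346978 = 83474731
Σ Rᵢ = 0 + 1143 + 1971 + 1341 + 775 = 5230
N̂ = 83474731 / 5230 ≈ 15960.8 → 15961

N ≈ 15,961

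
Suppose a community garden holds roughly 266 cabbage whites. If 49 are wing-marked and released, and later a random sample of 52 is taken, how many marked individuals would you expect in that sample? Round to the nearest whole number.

The marked fraction of the population is 49/266, so in a sample of 52 expect C·(M/N) marked.
E[R] = 49 × 52 / 266 = 2548 / 266 ≈ 9.6 → 10

expected recaptures ≈ 10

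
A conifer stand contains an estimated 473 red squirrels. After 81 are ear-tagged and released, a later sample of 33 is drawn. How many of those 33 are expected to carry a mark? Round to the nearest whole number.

expected recaptures ≈ 6

The marked fraction of the population is 81/473, so in a sample of 33 expect C·(M/N) marked.
E[R] = 81 × 33 / 473 = 2673 / 473 ≈ 5.7 → 6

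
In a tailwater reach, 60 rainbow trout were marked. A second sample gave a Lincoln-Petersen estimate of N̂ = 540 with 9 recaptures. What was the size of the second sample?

From N = M·C/R: C = N·R / M = 540·9 / 60 = 4860 / 60 = 81.

C = 81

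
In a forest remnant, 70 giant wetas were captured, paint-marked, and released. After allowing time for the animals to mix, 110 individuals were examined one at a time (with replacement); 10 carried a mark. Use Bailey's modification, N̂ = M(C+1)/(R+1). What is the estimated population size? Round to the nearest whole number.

N ≈ 706

N̂ = 70·(110+1)/(10+1) = 70·111/11 = 7770/11 ≈ 706.4 → 706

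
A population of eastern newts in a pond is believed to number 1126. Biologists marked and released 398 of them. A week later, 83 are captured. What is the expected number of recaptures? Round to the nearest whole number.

expected recaptures ≈ 29

Expected recaptures E[R] = M·C / N.
E[R] = 398 × 83 / 1126 = 33034 / 1126 ≈ 29.3 → 29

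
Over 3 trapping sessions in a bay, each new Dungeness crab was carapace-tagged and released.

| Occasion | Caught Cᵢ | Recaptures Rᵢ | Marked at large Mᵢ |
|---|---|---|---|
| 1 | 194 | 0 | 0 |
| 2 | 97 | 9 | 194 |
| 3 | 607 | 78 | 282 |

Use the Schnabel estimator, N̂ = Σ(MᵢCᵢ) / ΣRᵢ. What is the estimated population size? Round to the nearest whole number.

N ≈ 2184

Σ MᵢCᵢ = 0·194 + 194·97 + 282·607 = 0 + 18818 + 171174 = 189992
Σ Rᵢ = 0 + 9 + 78 = 87
N̂ = 189992 / 87 ≈ 2183.8 → 2184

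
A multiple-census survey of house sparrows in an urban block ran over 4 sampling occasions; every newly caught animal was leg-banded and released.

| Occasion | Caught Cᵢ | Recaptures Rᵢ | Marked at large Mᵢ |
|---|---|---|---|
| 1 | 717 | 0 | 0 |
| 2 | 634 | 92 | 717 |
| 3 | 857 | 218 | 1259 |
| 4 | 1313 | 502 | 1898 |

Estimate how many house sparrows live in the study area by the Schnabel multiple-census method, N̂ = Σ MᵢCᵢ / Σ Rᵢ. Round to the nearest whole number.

N ≈ 4958

Σ MᵢCᵢ = 0·717 + 717·634 + 1259·857 + 1898·1313 = 0 + 454578 + 1078963 + 2492074 = 4025615
Σ Rᵢ = 0 + 92 + 218 + 502 = 812
N̂ = 4025615 / 812 ≈ 4957.7 → 4958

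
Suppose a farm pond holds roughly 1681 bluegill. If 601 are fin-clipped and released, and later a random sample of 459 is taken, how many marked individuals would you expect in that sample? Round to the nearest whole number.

expected recaptures ≈ 164

The marked fraction of the population is 601/1681, so in a sample of 459 expect C·(M/N) marked.
E[R] = 601 × 459 / 1681 = 275859 / 1681 ≈ 164.1 → 164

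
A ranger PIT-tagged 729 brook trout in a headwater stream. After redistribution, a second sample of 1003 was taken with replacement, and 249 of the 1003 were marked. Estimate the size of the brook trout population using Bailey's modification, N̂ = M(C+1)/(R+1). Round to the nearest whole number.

N̂ = 729·(1003+1)/(249+1) = 729·1004/250 = 731916/250 ≈ 2927.7 → 2928

N ≈ 2928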